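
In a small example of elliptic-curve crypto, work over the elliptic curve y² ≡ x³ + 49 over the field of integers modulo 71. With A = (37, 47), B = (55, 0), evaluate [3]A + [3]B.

(51, 1)

First 3A:
Repeated addition: build up to 3A.
2A: tangent at (37, 47): λ = (3·37² + 0)/(2·47) ≡ 60/23. 23⁻¹ ≡ 34 (mod 71), so λ ≡ 60·34 ≡ 52.
  x = λ² - 37 - 37 = 2704 - 74 ≡ 3; y = λ·(37 - 3) - 47 ≡ 17. → (3, 17)
3A: (3, 17) + (37, 47). λ = (47 - 17)/(37 - 3) ≡ 30/34 mod 71. 34⁻¹ ≡ 23 (mod 71) since 34·23 = 782 ≡ 1, so λ ≡ 51.
  x = λ² - 3 - 37 = 2601 - 40 ≡ 5; y = λ·(3 - 5) - 17 ≡ 23. → (5, 23)
3A = (5, 23).
Next 3B:
Repeated addition: build up to 3B.
2B: (55, 0) + (55, 0): same x and y₁ ≡ -y₂, so the sum is O.
3B: O + (55, 0) = (55, 0) (identity).
3B = (55, 0).
Finally 3A + 3B:
(5, 23) + (55, 0). λ = (0 - 23)/(55 - 5) ≡ 48/50 mod 71. 50⁻¹ ≡ 27 (mod 71), so λ ≡ 18.
  x = λ² - 5 - 55 = 324 - 60 ≡ 51; y = λ·(5 - 51) - 23 ≡ 1. → (51, 1)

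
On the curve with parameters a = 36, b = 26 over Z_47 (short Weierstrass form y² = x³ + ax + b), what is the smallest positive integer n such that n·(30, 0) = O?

2

2P: (30, 0) + (30, 0): same x and y₁ ≡ -y₂, so the sum is O.
2P = O, so the order is 2.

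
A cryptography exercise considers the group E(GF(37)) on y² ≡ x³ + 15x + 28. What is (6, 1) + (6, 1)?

(24, 2)

tangent at (6, 1): λ = (3·6² + 15)/(2·1) ≡ 12/2. 2⁻¹ ≡ 19 (mod 37), so λ ≡ 12·19 ≡ 6.
  x = λ² - 6 - 6 = 36 - 12 ≡ 24; y = λ·(6 - 24) - 1 ≡ 2. → (24, 2)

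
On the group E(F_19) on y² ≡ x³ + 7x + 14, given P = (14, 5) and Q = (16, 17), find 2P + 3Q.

First 2P:
Repeated addition: build up to 2P.
2P: tangent at (14, 5): λ = (3·14² + 7)/(2·5) ≡ 6/10. 10⁻¹ ≡ 2 (mod 19) since 10·2 = 20 ≡ 1, so λ ≡ 6·2 ≡ 12.
  x = λ² - 14 - 14 = 144 - 28 ≡ 2; y = λ·(14 - 2) - 5 ≡ 6. → (2, 6)
2P = (2, 6).
Next 3Q:
Repeated addition: build up to 3Q.
2Q: tangent at (16, 17): λ = (3·16² + 7)/(2·17) ≡ 15/15. 15⁻¹ ≡ 14 (mod 19), so λ ≡ 15·14 ≡ 1.
  x = λ² - 16 - 16 = 1 - 32 ≡ 7; y = λ·(16 - 7) - 17 ≡ 11. → (7, 11)
3Q: (7, 11) + (16, 17). λ = (17 - 11)/(16 - 7) ≡ 6/9 mod 19. 9⁻¹ ≡ 17 (mod 19), so λ ≡ 7.
  x = λ² - 7 - 16 = 49 - 23 ≡ 7; y = λ·(7 - 7) - 11 ≡ 8. → (7, 8)
3Q = (7, 8).
Finally 2P + 3Q:
(2, 6) + (7, 8). λ = (8 - 6)/(7 - 2) ≡ 2/5 mod 19. 5⁻¹ ≡ 4 (mod 19), so λ ≡ 8.
  x = λ² - 2 - 7 = 64 - 9 ≡ 17; y = λ·(2 - 17) - 6 ≡ 7. → (17, 7)

(17, 7)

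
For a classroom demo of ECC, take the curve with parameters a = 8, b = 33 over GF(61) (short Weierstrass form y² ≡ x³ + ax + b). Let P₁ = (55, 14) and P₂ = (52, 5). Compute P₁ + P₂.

(24, 18)

(55, 14) + (52, 5). λ = (5 - 14)/(52 - 55) ≡ 52/58 mod 61. 58⁻¹ ≡ 20 (mod 61) since 58·20 = 1160 ≡ 1, so λ ≡ 3.
  x = λ² - 55 - 52 = 9 - 107 ≡ 24; y = λ·(55 - 24) - 14 ≡ 18. → (24, 18)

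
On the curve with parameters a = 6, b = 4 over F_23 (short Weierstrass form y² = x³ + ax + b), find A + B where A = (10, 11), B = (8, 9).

(10, 11) + (8, 9). λ = (9 - 11)/(8 - 10) ≡ 21/21 mod 23. 21⁻¹ ≡ 11 (mod 23), so λ ≡ 1.
  x = λ² - 10 - 8 = 1 - 18 ≡ 6; y = λ·(10 - 6) - 11 ≡ 16. → (6, 16)

(6, 16)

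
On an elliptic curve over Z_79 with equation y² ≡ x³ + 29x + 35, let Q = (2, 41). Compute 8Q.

(20, 77)

Repeated addition: build up to 8Q.
2Q: tangent at (2, 41): λ = (3·2² + 29)/(2·41) ≡ 41/3. 3⁻¹ ≡ 53 (mod 79) since 3·53 = 159 ≡ 1, so λ ≡ 41·53 ≡ 40.
  x = λ² - 2 - 2 = 1600 - 4 ≡ 16; y = λ·(2 - 16) - 41 ≡ 31. → (16, 31)
3Q: (16, 31) + (2, 41). λ = (41 - 31)/(2 - 16) ≡ 10/65 mod 79. 65⁻¹ ≡ 62 (mod 79), so λ ≡ 67.
  x = λ² - 16 - 2 = 4489 - 18 ≡ 47; y = λ·(16 - 47) - 31 ≡ 25. → (47, 25)
4Q: (47, 25) + (2, 41). λ = (41 - 25)/(2 - 47) ≡ 16/34 mod 79. 34⁻¹ ≡ 7 (mod 79) since 34·7 = 238 ≡ 1, so λ ≡ 33.
  x = λ² - 47 - 2 = 1089 - 49 ≡ 13; y = λ·(47 - 13) - 25 ≡ 70. → (13, 70)
5Q: (13, 70) + (2, 41). λ = (41 - 70)/(2 - 13) ≡ 50/68 mod 79. 68⁻¹ ≡ 43 (mod 79), so λ ≡ 17.
  x = λ² - 13 - 2 = 289 - 15 ≡ 37; y = λ·(13 - 37) - 70 ≡ 75. → (37, 75)
6Q: (37, 75) + (2, 41). λ = (41 - 75)/(2 - 37) ≡ 45/44 mod 79. 44⁻¹ ≡ 9 (mod 79), so λ ≡ 10.
  x = λ² - 37 - 2 = 100 - 39 ≡ 61; y = λ·(37 - 61) - 75 ≡ 1. → (61, 1)
7Q: (61, 1) + (2, 41). λ = (41 - 1)/(2 - 61) ≡ 40/20 mod 79. 20⁻¹ ≡ 4 (mod 79), so λ ≡ 2.
  x = λ² - 61 - 2 = 4 - 63 ≡ 20; y = λ·(61 - 20) - 1 ≡ 2. → (20, 2)
8Q: (20, 2) + (2, 41). λ = (41 - 2)/(2 - 20) ≡ 39/61 mod 79. 61⁻¹ ≡ 57 (mod 79), so λ ≡ 11.
  x = λ² - 20 - 2 = 121 - 22 ≡ 20; y = λ·(20 - 20) - 2 ≡ 77. → (20, 77)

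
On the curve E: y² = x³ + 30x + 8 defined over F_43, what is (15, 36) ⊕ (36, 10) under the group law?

(30, 1)

(15, 36) + (36, 10). λ = (10 - 36)/(36 - 15) ≡ 17/21 mod 43. 21⁻¹ ≡ 41 (mod 43), so λ ≡ 9.
  x = λ² - 15 - 36 = 81 - 51 ≡ 30; y = λ·(15 - 30) - 36 ≡ 1. → (30, 1)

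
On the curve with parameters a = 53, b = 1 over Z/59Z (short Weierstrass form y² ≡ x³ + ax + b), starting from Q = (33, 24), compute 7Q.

(57, 8)

Repeated addition: build up to 7Q.
2Q: tangent at (33, 24): λ = (3·33² + 53)/(2·24) ≡ 16/48. 48⁻¹ ≡ 16 (mod 59) since 48·16 = 768 ≡ 1, so λ ≡ 16·16 ≡ 20.
  x = λ² - 33 - 33 = 400 - 66 ≡ 39; y = λ·(33 - 39) - 24 ≡ 33. → (39, 33)
3Q: (39, 33) + (33, 24). λ = (24 - 33)/(33 - 39) ≡ 50/53 mod 59. 53⁻¹ ≡ 49 (mod 59) since 53·49 = 2597 ≡ 1, so λ ≡ 31.
  x = λ² - 39 - 33 = 961 - 72 ≡ 4; y = λ·(39 - 4) - 33 ≡ 49. → (4, 49)
4Q: (4, 49) + (33, 24). λ = (24 - 49)/(33 - 4) ≡ 34/29 mod 59. 29⁻¹ ≡ 57 (mod 59) since 29·57 = 1653 ≡ 1, so λ ≡ 50.
  x = λ² - 4 - 33 = 2500 - 37 ≡ 44; y = λ·(4 - 44) - 49 ≡ 16. → (44, 16)
5Q: (44, 16) + (33, 24). λ = (24 - 16)/(33 - 44) ≡ 8/48 mod 59. 48⁻¹ ≡ 16 (mod 59) since 48·16 = 768 ≡ 1, so λ ≡ 10.
  x = λ² - 44 - 33 = 100 - 77 ≡ 23; y = λ·(44 - 23) - 16 ≡ 17. → (23, 17)
6Q: (23, 17) + (33, 24). λ = (24 - 17)/(33 - 23) ≡ 7/10 mod 59. 10⁻¹ ≡ 6 (mod 59) since 10·6 = 60 ≡ 1, so λ ≡ 42.
  x = λ² - 23 - 33 = 1764 - 56 ≡ 56; y = λ·(23 - 56) - 17 ≡ 13. → (56, 13)
7Q: (56, 13) + (33, 24). λ = (24 - 13)/(33 - 56) ≡ 11/36 mod 59. 36⁻¹ ≡ 41 (mod 59), so λ ≡ 38.
  x = λ² - 56 - 33 = 1444 - 89 ≡ 57; y = λ·(56 - 57) - 13 ≡ 8. → (57, 8)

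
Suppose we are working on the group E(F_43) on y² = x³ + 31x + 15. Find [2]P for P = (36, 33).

(30, 34)

tangent at (36, 33): λ = (3·36² + 31)/(2·33) ≡ 6/23. 23⁻¹ ≡ 15 (mod 43), so λ ≡ 6·15 ≡ 4.
  x = λ² - 36 - 36 = 16 - 72 ≡ 30; y = λ·(36 - 30) - 33 ≡ 34. → (30, 34)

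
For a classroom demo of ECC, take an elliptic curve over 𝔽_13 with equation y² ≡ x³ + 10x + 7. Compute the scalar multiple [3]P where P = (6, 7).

Repeated addition: build up to 3P.
2P: tangent at (6, 7): λ = (3·6² + 10)/(2·7) ≡ 1/1. 1⁻¹ ≡ 1 (mod 13) since 1·1 = 1 ≡ 1, so λ ≡ 1·1 ≡ 1.
  x = λ² - 6 - 6 = 1 - 12 ≡ 2; y = λ·(6 - 2) - 7 ≡ 10. → (2, 10)
3P: (2, 10) + (6, 7). λ = (7 - 10)/(6 - 2) ≡ 10/4 mod 13. 4⁻¹ ≡ 10 (mod 13) since 4·10 = 40 ≡ 1, so λ ≡ 9.
  x = λ² - 2 - 6 = 81 - 8 ≡ 8; y = λ·(2 - 8) - 10 ≡ 1. → (8, 1)

(8, 1)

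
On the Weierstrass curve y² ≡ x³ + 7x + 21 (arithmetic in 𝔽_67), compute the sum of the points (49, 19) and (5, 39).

(42, 57)

(49, 19) + (5, 39). λ = (39 - 19)/(5 - 49) ≡ 20/23 mod 67. 23⁻¹ ≡ 35 (mod 67), so λ ≡ 30.
  x = λ² - 49 - 5 = 900 - 54 ≡ 42; y = λ·(49 - 42) - 19 ≡ 57. → (42, 57)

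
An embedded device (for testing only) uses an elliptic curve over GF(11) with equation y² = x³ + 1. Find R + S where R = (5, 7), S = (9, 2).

(5, 7) + (9, 2). λ = (2 - 7)/(9 - 5) ≡ 6/4 mod 11. 4⁻¹ ≡ 3 (mod 11), so λ ≡ 7.
  x = λ² - 5 - 9 = 49 - 14 ≡ 2; y = λ·(5 - 2) - 7 ≡ 3. → (2, 3)

(2, 3)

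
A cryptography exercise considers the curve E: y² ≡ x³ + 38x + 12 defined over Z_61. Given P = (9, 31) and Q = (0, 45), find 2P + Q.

First 2P:
Repeated addition: build up to 2P.
2P: tangent at (9, 31): λ = (3·9² + 38)/(2·31) ≡ 37/1. 1⁻¹ ≡ 1 (mod 61), so λ ≡ 37·1 ≡ 37.
  x = λ² - 9 - 9 = 1369 - 18 ≡ 9; y = λ·(9 - 9) - 31 ≡ 30. → (9, 30)
2P = (9, 30).
Finally 2P + Q:
(9, 30) + (0, 45). λ = (45 - 30)/(0 - 9) ≡ 15/52 mod 61. 52⁻¹ ≡ 27 (mod 61), so λ ≡ 39.
  x = λ² - 9 - 0 = 1521 - 9 ≡ 48; y = λ·(9 - 48) - 30 ≡ 35. → (48, 35)

(48, 35)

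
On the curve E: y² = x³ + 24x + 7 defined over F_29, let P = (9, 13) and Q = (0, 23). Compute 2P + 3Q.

(2, 11)

First 2P:
Repeated addition: build up to 2P.
2P: tangent at (9, 13): λ = (3·9² + 24)/(2·13) ≡ 6/26. 26⁻¹ ≡ 19 (mod 29), so λ ≡ 6·19 ≡ 27.
  x = λ² - 9 - 9 = 729 - 18 ≡ 15; y = λ·(9 - 15) - 13 ≡ 28. → (15, 28)
2P = (15, 28).
Next 3Q:
Repeated addition: build up to 3Q.
2Q: tangent at (0, 23): λ = (3·0² + 24)/(2·23) ≡ 24/17. 17⁻¹ ≡ 12 (mod 29) since 17·12 = 204 ≡ 1, so λ ≡ 24·12 ≡ 27.
  x = λ² - 0 - 0 = 729 - 0 ≡ 4; y = λ·(0 - 4) - 23 ≡ 14. → (4, 14)
3Q: (4, 14) + (0, 23). λ = (23 - 14)/(0 - 4) ≡ 9/25 mod 29. 25⁻¹ ≡ 7 (mod 29), so λ ≡ 5.
  x = λ² - 4 - 0 = 25 - 4 ≡ 21; y = λ·(4 - 21) - 14 ≡ 17. → (21, 17)
3Q = (21, 17).
Finally 2P + 3Q:
(15, 28) + (21, 17). λ = (17 - 28)/(21 - 15) ≡ 18/6 mod 29. 6⁻¹ ≡ 5 (mod 29), so λ ≡ 3.
  x = λ² - 15 - 21 = 9 - 36 ≡ 2; y = λ·(15 - 2) - 28 ≡ 11. → (2, 11)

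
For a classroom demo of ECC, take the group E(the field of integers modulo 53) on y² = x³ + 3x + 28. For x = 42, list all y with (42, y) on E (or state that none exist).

x³ + 3x + 28 = 74242 ≡ 42 (mod 53).
Square roots of 42 mod 53: 25 and 28 (since 25² = 625 ≡ 42).

25, 28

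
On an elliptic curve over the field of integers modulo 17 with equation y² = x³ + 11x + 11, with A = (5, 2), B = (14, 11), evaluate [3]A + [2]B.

(12, 1)

First 3A:
Repeated addition: build up to 3A.
2A: tangent at (5, 2): λ = (3·5² + 11)/(2·2) ≡ 1/4. 4⁻¹ ≡ 13 (mod 17), so λ ≡ 1·13 ≡ 13.
  x = λ² - 5 - 5 = 169 - 10 ≡ 6; y = λ·(5 - 6) - 2 ≡ 2. → (6, 2)
3A: (6, 2) + (5, 2). λ = (2 - 2)/(5 - 6) ≡ 0/16 mod 17. 16⁻¹ ≡ 16 (mod 17), so λ ≡ 0.
  x = λ² - 6 - 5 = 0 - 11 ≡ 6; y = λ·(6 - 6) - 2 ≡ 15. → (6, 15)
3A = (6, 15).
Next 2B:
Repeated addition: build up to 2B.
2B: tangent at (14, 11): λ = (3·14² + 11)/(2·11) ≡ 4/5. 5⁻¹ ≡ 7 (mod 17) since 5·7 = 35 ≡ 1, so λ ≡ 4·7 ≡ 11.
  x = λ² - 14 - 14 = 121 - 28 ≡ 8; y = λ·(14 - 8) - 11 ≡ 4. → (8, 4)
2B = (8, 4).
Finally 3A + 2B:
(6, 15) + (8, 4). λ = (4 - 15)/(8 - 6) ≡ 6/2 mod 17. 2⁻¹ ≡ 9 (mod 17), so λ ≡ 3.
  x = λ² - 6 - 8 = 9 - 14 ≡ 12; y = λ·(6 - 12) - 15 ≡ 1. → (12, 1)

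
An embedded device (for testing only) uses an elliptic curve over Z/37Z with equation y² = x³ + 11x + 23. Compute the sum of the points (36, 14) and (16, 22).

(36, 14) + (16, 22). λ = (22 - 14)/(16 - 36) ≡ 8/17 mod 37. 17⁻¹ ≡ 24 (mod 37), so λ ≡ 7.
  x = λ² - 36 - 16 = 49 - 52 ≡ 34; y = λ·(36 - 34) - 14 ≡ 0. → (34, 0)

(34, 0)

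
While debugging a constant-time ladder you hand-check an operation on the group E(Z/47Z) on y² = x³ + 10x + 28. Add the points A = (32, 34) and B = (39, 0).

(32, 34) + (39, 0). λ = (0 - 34)/(39 - 32) ≡ 13/7 mod 47. 7⁻¹ ≡ 27 (mod 47) since 7·27 = 189 ≡ 1, so λ ≡ 22.
  x = λ² - 32 - 39 = 484 - 71 ≡ 37; y = λ·(32 - 37) - 34 ≡ 44. → (37, 44)

(37, 44)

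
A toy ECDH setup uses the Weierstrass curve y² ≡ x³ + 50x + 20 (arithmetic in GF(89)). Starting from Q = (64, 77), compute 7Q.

Repeated addition: build up to 7Q.
2Q: tangent at (64, 77): λ = (3·64² + 50)/(2·77) ≡ 56/65. 65⁻¹ ≡ 63 (mod 89), so λ ≡ 56·63 ≡ 57.
  x = λ² - 64 - 64 = 3249 - 128 ≡ 6; y = λ·(64 - 6) - 77 ≡ 25. → (6, 25)
3Q: (6, 25) + (64, 77). λ = (77 - 25)/(64 - 6) ≡ 52/58 mod 89. 58⁻¹ ≡ 66 (mod 89), so λ ≡ 50.
  x = λ² - 6 - 64 = 2500 - 70 ≡ 27; y = λ·(6 - 27) - 25 ≡ 82. → (27, 82)
4Q: (27, 82) + (64, 77). λ = (77 - 82)/(64 - 27) ≡ 84/37 mod 89. 37⁻¹ ≡ 77 (mod 89) since 37·77 = 2849 ≡ 1, so λ ≡ 60.
  x = λ² - 27 - 64 = 3600 - 91 ≡ 38; y = λ·(27 - 38) - 82 ≡ 59. → (38, 59)
5Q: (38, 59) + (64, 77). λ = (77 - 59)/(64 - 38) ≡ 18/26 mod 89. 26⁻¹ ≡ 24 (mod 89), so λ ≡ 76.
  x = λ² - 38 - 64 = 5776 - 102 ≡ 67; y = λ·(38 - 67) - 59 ≡ 51. → (67, 51)
6Q: (67, 51) + (64, 77). λ = (77 - 51)/(64 - 67) ≡ 26/86 mod 89. 86⁻¹ ≡ 59 (mod 89), so λ ≡ 21.
  x = λ² - 67 - 64 = 441 - 131 ≡ 43; y = λ·(67 - 43) - 51 ≡ 8. → (43, 8)
7Q: (43, 8) + (64, 77). λ = (77 - 8)/(64 - 43) ≡ 69/21 mod 89. 21⁻¹ ≡ 17 (mod 89), so λ ≡ 16.
  x = λ² - 43 - 64 = 256 - 107 ≡ 60; y = λ·(43 - 60) - 8 ≡ 76. → (60, 76)

(60, 76)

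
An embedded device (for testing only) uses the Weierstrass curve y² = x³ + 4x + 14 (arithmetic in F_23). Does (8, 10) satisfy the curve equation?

y² = 10² ≡ 8; x³ + 4x + 14 = 558 ≡ 6 (mod 23). 8 ≠ 6.

no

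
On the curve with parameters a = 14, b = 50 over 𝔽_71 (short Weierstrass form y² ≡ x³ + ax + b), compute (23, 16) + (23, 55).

The two points share x = 23 and their y-coordinates satisfy 16 + 55 ≡ 0 (mod 71), so they are inverses. Their sum is 𝒪.

O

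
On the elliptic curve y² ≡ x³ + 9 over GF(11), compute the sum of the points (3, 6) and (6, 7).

(3, 6) + (6, 7). λ = (7 - 6)/(6 - 3) ≡ 1/3 mod 11. 3⁻¹ ≡ 4 (mod 11), so λ ≡ 4.
  x = λ² - 3 - 6 = 16 - 9 ≡ 7; y = λ·(3 - 7) - 6 ≡ 0. → (7, 0)

(7, 0)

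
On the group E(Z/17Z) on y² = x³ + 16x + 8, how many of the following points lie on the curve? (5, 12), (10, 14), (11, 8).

0

(5, 12): 12² ≡ 8, rhs ≡ 9 → off.
(10, 14): 14² ≡ 9, rhs ≡ 12 → off.
(11, 8): 8² ≡ 13, rhs ≡ 2 → off.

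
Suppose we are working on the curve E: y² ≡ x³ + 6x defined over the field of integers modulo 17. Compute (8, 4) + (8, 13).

O

The two points share x = 8 and their y-coordinates satisfy 4 + 13 ≡ 0 (mod 17), so they are inverses. Their sum is the point at infinity.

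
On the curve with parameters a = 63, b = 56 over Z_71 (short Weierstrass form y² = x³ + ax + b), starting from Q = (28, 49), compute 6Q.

Repeated addition: build up to 6Q.
2Q: tangent at (28, 49): λ = (3·28² + 63)/(2·49) ≡ 1/27. 27⁻¹ ≡ 50 (mod 71) since 27·50 = 1350 ≡ 1, so λ ≡ 1·50 ≡ 50.
  x = λ² - 28 - 28 = 2500 - 56 ≡ 30; y = λ·(28 - 30) - 49 ≡ 64. → (30, 64)
3Q: (30, 64) + (28, 49). λ = (49 - 64)/(28 - 30) ≡ 56/69 mod 71. 69⁻¹ ≡ 35 (mod 71) since 69·35 = 2415 ≡ 1, so λ ≡ 43.
  x = λ² - 30 - 28 = 1849 - 58 ≡ 16; y = λ·(30 - 16) - 64 ≡ 41. → (16, 41)
4Q: (16, 41) + (28, 49). λ = (49 - 41)/(28 - 16) ≡ 8/12 mod 71. 12⁻¹ ≡ 6 (mod 71), so λ ≡ 48.
  x = λ² - 16 - 28 = 2304 - 44 ≡ 59; y = λ·(16 - 59) - 41 ≡ 25. → (59, 25)
5Q: (59, 25) + (28, 49). λ = (49 - 25)/(28 - 59) ≡ 24/40 mod 71. 40⁻¹ ≡ 16 (mod 71) since 40·16 = 640 ≡ 1, so λ ≡ 29.
  x = λ² - 59 - 28 = 841 - 87 ≡ 44; y = λ·(59 - 44) - 25 ≡ 55. → (44, 55)
6Q: (44, 55) + (28, 49). λ = (49 - 55)/(28 - 44) ≡ 65/55 mod 71. 55⁻¹ ≡ 31 (mod 71), so λ ≡ 27.
  x = λ² - 44 - 28 = 729 - 72 ≡ 18; y = λ·(44 - 18) - 55 ≡ 8. → (18, 8)

(18, 8)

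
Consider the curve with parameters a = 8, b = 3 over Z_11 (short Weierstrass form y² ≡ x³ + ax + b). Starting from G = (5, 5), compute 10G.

Double-and-add on 10 = (1010)₂. Start with G = (5, 5) for the leading 1-bit.
double: tangent at (5, 5): λ = (3·5² + 8)/(2·5) ≡ 6/10. 10⁻¹ ≡ 10 (mod 11), so λ ≡ 6·10 ≡ 5.
  x = λ² - 5 - 5 = 25 - 10 ≡ 4; y = λ·(5 - 4) - 5 ≡ 0. → (4, 0)
double: (4, 0) + (4, 0): same x and y₁ ≡ -y₂, so the sum is 𝒪.
add G: 𝒪 + (5, 5) = (5, 5) (identity).
double: tangent at (5, 5): λ = (3·5² + 8)/(2·5) ≡ 6/10. 10⁻¹ ≡ 10 (mod 11), so λ ≡ 6·10 ≡ 5.
  x = λ² - 5 - 5 = 25 - 10 ≡ 4; y = λ·(5 - 4) - 5 ≡ 0. → (4, 0)

(4, 0)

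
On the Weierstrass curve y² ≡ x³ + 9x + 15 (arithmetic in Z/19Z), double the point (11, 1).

tangent at (11, 1): λ = (3·11² + 9)/(2·1) ≡ 11/2. 2⁻¹ ≡ 10 (mod 19) since 2·10 = 20 ≡ 1, so λ ≡ 11·10 ≡ 15.
  x = λ² - 11 - 11 = 225 - 22 ≡ 13; y = λ·(11 - 13) - 1 ≡ 7. → (13, 7)

(13, 7)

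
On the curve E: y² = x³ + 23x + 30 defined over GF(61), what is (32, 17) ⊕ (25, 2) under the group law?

(32, 17) + (25, 2). λ = (2 - 17)/(25 - 32) ≡ 46/54 mod 61. 54⁻¹ ≡ 26 (mod 61), so λ ≡ 37.
  x = λ² - 32 - 25 = 1369 - 57 ≡ 31; y = λ·(32 - 31) - 17 ≡ 20. → (31, 20)

(31, 20)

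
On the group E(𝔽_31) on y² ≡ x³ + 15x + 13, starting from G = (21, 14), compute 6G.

Double-and-add on 6 = (110)₂. Start with G = (21, 14) for the leading 1-bit.
double: tangent at (21, 14): λ = (3·21² + 15)/(2·14) ≡ 5/28. 28⁻¹ ≡ 10 (mod 31), so λ ≡ 5·10 ≡ 19.
  x = λ² - 21 - 21 = 361 - 42 ≡ 9; y = λ·(21 - 9) - 14 ≡ 28. → (9, 28)
add G: (9, 28) + (21, 14). λ = (14 - 28)/(21 - 9) ≡ 17/12 mod 31. 12⁻¹ ≡ 13 (mod 31) since 12·13 = 156 ≡ 1, so λ ≡ 4.
  x = λ² - 9 - 21 = 16 - 30 ≡ 17; y = λ·(9 - 17) - 28 ≡ 2. → (17, 2)
double: tangent at (17, 2): λ = (3·17² + 15)/(2·2) ≡ 14/4. 4⁻¹ ≡ 8 (mod 31) since 4·8 = 32 ≡ 1, so λ ≡ 14·8 ≡ 19.
  x = λ² - 17 - 17 = 361 - 34 ≡ 17; y = λ·(17 - 17) - 2 ≡ 29. → (17, 29)

(17, 29)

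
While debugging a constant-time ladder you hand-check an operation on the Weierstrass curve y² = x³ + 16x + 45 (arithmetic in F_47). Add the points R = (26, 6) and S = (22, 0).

(13, 37)

(26, 6) + (22, 0). λ = (0 - 6)/(22 - 26) ≡ 41/43 mod 47. 43⁻¹ ≡ 35 (mod 47) since 43·35 = 1505 ≡ 1, so λ ≡ 25.
  x = λ² - 26 - 22 = 625 - 48 ≡ 13; y = λ·(26 - 13) - 6 ≡ 37. → (13, 37)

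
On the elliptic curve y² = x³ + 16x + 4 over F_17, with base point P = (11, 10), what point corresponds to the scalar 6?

O

Double-and-add on 6 = (110)₂. Start with P = (11, 10) for the leading 1-bit.
double: tangent at (11, 10): λ = (3·11² + 16)/(2·10) ≡ 5/3. 3⁻¹ ≡ 6 (mod 17), so λ ≡ 5·6 ≡ 13.
  x = λ² - 11 - 11 = 169 - 22 ≡ 11; y = λ·(11 - 11) - 10 ≡ 7. → (11, 7)
add P: (11, 7) + (11, 10): same x and y₁ ≡ -y₂, so the sum is O.
double: O + O = O (identity).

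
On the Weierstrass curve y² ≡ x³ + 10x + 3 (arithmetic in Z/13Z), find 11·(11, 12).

(4, 4)

Write Q = (11, 12).
Repeated addition: build up to 11Q.
2Q: tangent at (11, 12): λ = (3·11² + 10)/(2·12) ≡ 9/11. 11⁻¹ ≡ 6 (mod 13), so λ ≡ 9·6 ≡ 2.
  x = λ² - 11 - 11 = 4 - 22 ≡ 8; y = λ·(11 - 8) - 12 ≡ 7. → (8, 7)
3Q: (8, 7) + (11, 12). λ = (12 - 7)/(11 - 8) ≡ 5/3 mod 13. 3⁻¹ ≡ 9 (mod 13), so λ ≡ 6.
  x = λ² - 8 - 11 = 36 - 19 ≡ 4; y = λ·(8 - 4) - 7 ≡ 4. → (4, 4)
4Q: (4, 4) + (11, 12). λ = (12 - 4)/(11 - 4) ≡ 8/7 mod 13. 7⁻¹ ≡ 2 (mod 13), so λ ≡ 3.
  x = λ² - 4 - 11 = 9 - 15 ≡ 7; y = λ·(4 - 7) - 4 ≡ 0. → (7, 0)
5Q: (7, 0) + (11, 12). λ = (12 - 0)/(11 - 7) ≡ 12/4 mod 13. 4⁻¹ ≡ 10 (mod 13), so λ ≡ 3.
  x = λ² - 7 - 11 = 9 - 18 ≡ 4; y = λ·(7 - 4) - 0 ≡ 9. → (4, 9)
6Q: (4, 9) + (11, 12). λ = (12 - 9)/(11 - 4) ≡ 3/7 mod 13. 7⁻¹ ≡ 2 (mod 13) since 7·2 = 14 ≡ 1, so λ ≡ 6.
  x = λ² - 4 - 11 = 36 - 15 ≡ 8; y = λ·(4 - 8) - 9 ≡ 6. → (8, 6)
7Q: (8, 6) + (11, 12). λ = (12 - 6)/(11 - 8) ≡ 6/3 mod 13. 3⁻¹ ≡ 9 (mod 13), so λ ≡ 2.
  x = λ² - 8 - 11 = 4 - 19 ≡ 11; y = λ·(8 - 11) - 6 ≡ 1. → (11, 1)
8Q: (11, 1) + (11, 12): same x and y₁ ≡ -y₂, so the sum is ∞.
9Q: ∞ + (11, 12) = (11, 12) (identity).
10Q: tangent at (11, 12): λ = (3·11² + 10)/(2·12) ≡ 9/11. 11⁻¹ ≡ 6 (mod 13) since 11·6 = 66 ≡ 1, so λ ≡ 9·6 ≡ 2.
  x = λ² - 11 - 11 = 4 - 22 ≡ 8; y = λ·(11 - 8) - 12 ≡ 7. → (8, 7)
11Q: (8, 7) + (11, 12). λ = (12 - 7)/(11 - 8) ≡ 5/3 mod 13. 3⁻¹ ≡ 9 (mod 13) since 3·9 = 27 ≡ 1, so λ ≡ 6.
  x = λ² - 8 - 11 = 36 - 19 ≡ 4; y = λ·(8 - 4) - 7 ≡ 4. → (4, 4)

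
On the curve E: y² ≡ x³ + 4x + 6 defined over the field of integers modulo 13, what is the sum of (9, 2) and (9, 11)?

O

The two points share x = 9 and their y-coordinates satisfy 2 + 11 ≡ 0 (mod 13), so they are inverses. Their sum is ∞.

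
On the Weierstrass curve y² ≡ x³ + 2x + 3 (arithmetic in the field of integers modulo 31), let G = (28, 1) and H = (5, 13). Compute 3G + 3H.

(6, 18)

First 3G:
Repeated addition: build up to 3G.
2G: tangent at (28, 1): λ = (3·28² + 2)/(2·1) ≡ 29/2. 2⁻¹ ≡ 16 (mod 31), so λ ≡ 29·16 ≡ 30.
  x = λ² - 28 - 28 = 900 - 56 ≡ 7; y = λ·(28 - 7) - 1 ≡ 9. → (7, 9)
3G: (7, 9) + (28, 1). λ = (1 - 9)/(28 - 7) ≡ 23/21 mod 31. 21⁻¹ ≡ 3 (mod 31), so λ ≡ 7.
  x = λ² - 7 - 28 = 49 - 35 ≡ 14; y = λ·(7 - 14) - 9 ≡ 4. → (14, 4)
3G = (14, 4).
Next 3H:
Repeated addition: build up to 3H.
2H: tangent at (5, 13): λ = (3·5² + 2)/(2·13) ≡ 15/26. 26⁻¹ ≡ 6 (mod 31), so λ ≡ 15·6 ≡ 28.
  x = λ² - 5 - 5 = 784 - 10 ≡ 30; y = λ·(5 - 30) - 13 ≡ 0. → (30, 0)
3H: (30, 0) + (5, 13). λ = (13 - 0)/(5 - 30) ≡ 13/6 mod 31. 6⁻¹ ≡ 26 (mod 31), so λ ≡ 28.
  x = λ² - 30 - 5 = 784 - 35 ≡ 5; y = λ·(30 - 5) - 0 ≡ 18. → (5, 18)
3H = (5, 18).
Finally 3G + 3H:
(14, 4) + (5, 18). λ = (18 - 4)/(5 - 14) ≡ 14/22 mod 31. 22⁻¹ ≡ 24 (mod 31) since 22·24 = 528 ≡ 1, so λ ≡ 26.
  x = λ² - 14 - 5 = 676 - 19 ≡ 6; y = λ·(14 - 6) - 4 ≡ 18. → (6, 18)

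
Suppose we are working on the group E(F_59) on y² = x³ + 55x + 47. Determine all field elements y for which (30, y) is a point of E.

none

x³ + 55x + 47 = 28697 ≡ 23 (mod 59).
23 is a non-residue mod 59; no y exists.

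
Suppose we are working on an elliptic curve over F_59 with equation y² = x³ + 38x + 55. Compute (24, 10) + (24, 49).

O

The two points share x = 24 and their y-coordinates satisfy 10 + 49 ≡ 0 (mod 59), so they are inverses. Their sum is ∞.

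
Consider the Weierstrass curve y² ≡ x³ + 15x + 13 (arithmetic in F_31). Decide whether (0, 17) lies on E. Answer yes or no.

no

y² = 17² ≡ 10; x³ + 15x + 13 = 13 ≡ 13 (mod 31). 10 ≠ 13.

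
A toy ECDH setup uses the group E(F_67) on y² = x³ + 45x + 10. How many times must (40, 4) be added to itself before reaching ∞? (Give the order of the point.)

6

2P: tangent at (40, 4): λ = (3·40² + 45)/(2·4) ≡ 21/8. 8⁻¹ ≡ 42 (mod 67) since 8·42 = 336 ≡ 1, so λ ≡ 21·42 ≡ 11.
  x = λ² - 40 - 40 = 121 - 80 ≡ 41; y = λ·(40 - 41) - 4 ≡ 52. → (41, 52)
3P: (41, 52) + (40, 4). λ = (4 - 52)/(40 - 41) ≡ 19/66 mod 67. 66⁻¹ ≡ 66 (mod 67), so λ ≡ 48.
  x = λ² - 41 - 40 = 2304 - 81 ≡ 12; y = λ·(41 - 12) - 52 ≡ 0. → (12, 0)
4P: (12, 0) + (40, 4). λ = (4 - 0)/(40 - 12) ≡ 4/28 mod 67. 28⁻¹ ≡ 12 (mod 67) since 28·12 = 336 ≡ 1, so λ ≡ 48.
  x = λ² - 12 - 40 = 2304 - 52 ≡ 41; y = λ·(12 - 41) - 0 ≡ 15. → (41, 15)
5P: (41, 15) + (40, 4). λ = (4 - 15)/(40 - 41) ≡ 56/66 mod 67. 66⁻¹ ≡ 66 (mod 67) since 66·66 = 4356 ≡ 1, so λ ≡ 11.
  x = λ² - 41 - 40 = 121 - 81 ≡ 40; y = λ·(41 - 40) - 15 ≡ 63. → (40, 63)
6P: (40, 63) + (40, 4): same x and y₁ ≡ -y₂, so the sum is ∞.
6P = ∞, so the order is 6.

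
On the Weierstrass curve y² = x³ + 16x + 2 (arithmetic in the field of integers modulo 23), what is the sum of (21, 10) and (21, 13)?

O

The two points share x = 21 and their y-coordinates satisfy 10 + 13 ≡ 0 (mod 23), so they are inverses. Their sum is the point at infinity.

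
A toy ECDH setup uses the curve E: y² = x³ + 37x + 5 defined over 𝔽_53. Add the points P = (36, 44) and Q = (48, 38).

(9, 22)

(36, 44) + (48, 38). λ = (38 - 44)/(48 - 36) ≡ 47/12 mod 53. 12⁻¹ ≡ 31 (mod 53), so λ ≡ 26.
  x = λ² - 36 - 48 = 676 - 84 ≡ 9; y = λ·(36 - 9) - 44 ≡ 22. → (9, 22)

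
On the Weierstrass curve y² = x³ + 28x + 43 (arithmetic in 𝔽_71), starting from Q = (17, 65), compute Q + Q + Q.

(0, 16)

Repeated addition: build up to 3Q.
2Q: tangent at (17, 65): λ = (3·17² + 28)/(2·65) ≡ 43/59. 59⁻¹ ≡ 65 (mod 71) since 59·65 = 3835 ≡ 1, so λ ≡ 43·65 ≡ 26.
  x = λ² - 17 - 17 = 676 - 34 ≡ 3; y = λ·(17 - 3) - 65 ≡ 15. → (3, 15)
3Q: (3, 15) + (17, 65). λ = (65 - 15)/(17 - 3) ≡ 50/14 mod 71. 14⁻¹ ≡ 66 (mod 71), so λ ≡ 34.
  x = λ² - 3 - 17 = 1156 - 20 ≡ 0; y = λ·(3 - 0) - 15 ≡ 16. → (0, 16)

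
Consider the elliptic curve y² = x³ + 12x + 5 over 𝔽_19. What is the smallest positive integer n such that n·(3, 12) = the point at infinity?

5

2P: tangent at (3, 12): λ = (3·3² + 12)/(2·12) ≡ 1/5. 5⁻¹ ≡ 4 (mod 19) since 5·4 = 20 ≡ 1, so λ ≡ 1·4 ≡ 4.
  x = λ² - 3 - 3 = 16 - 6 ≡ 10; y = λ·(3 - 10) - 12 ≡ 17. → (10, 17)
3P: (10, 17) + (3, 12). λ = (12 - 17)/(3 - 10) ≡ 14/12 mod 19. 12⁻¹ ≡ 8 (mod 19), so λ ≡ 17.
  x = λ² - 10 - 3 = 289 - 13 ≡ 10; y = λ·(10 - 10) - 17 ≡ 2. → (10, 2)
4P: (10, 2) + (3, 12). λ = (12 - 2)/(3 - 10) ≡ 10/12 mod 19. 12⁻¹ ≡ 8 (mod 19) since 12·8 = 96 ≡ 1, so λ ≡ 4.
  x = λ² - 10 - 3 = 16 - 13 ≡ 3; y = λ·(10 - 3) - 2 ≡ 7. → (3, 7)
5P: (3, 7) + (3, 12): same x and y₁ ≡ -y₂, so the sum is the point at infinity.
5P = the point at infinity, so the order is 5.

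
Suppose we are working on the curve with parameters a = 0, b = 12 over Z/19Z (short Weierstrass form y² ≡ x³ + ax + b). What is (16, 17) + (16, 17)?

tangent at (16, 17): λ = (3·16² + 0)/(2·17) ≡ 8/15. 15⁻¹ ≡ 14 (mod 19) since 15·14 = 210 ≡ 1, so λ ≡ 8·14 ≡ 17.
  x = λ² - 16 - 16 = 289 - 32 ≡ 10; y = λ·(16 - 10) - 17 ≡ 9. → (10, 9)

(10, 9)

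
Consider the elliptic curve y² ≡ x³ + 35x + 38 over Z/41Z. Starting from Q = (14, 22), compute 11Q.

(20, 13)

Repeated addition: build up to 11Q.
2Q: tangent at (14, 22): λ = (3·14² + 35)/(2·22) ≡ 8/3. 3⁻¹ ≡ 14 (mod 41) since 3·14 = 42 ≡ 1, so λ ≡ 8·14 ≡ 30.
  x = λ² - 14 - 14 = 900 - 28 ≡ 11; y = λ·(14 - 11) - 22 ≡ 27. → (11, 27)
3Q: (11, 27) + (14, 22). λ = (22 - 27)/(14 - 11) ≡ 36/3 mod 41. 3⁻¹ ≡ 14 (mod 41), so λ ≡ 12.
  x = λ² - 11 - 14 = 144 - 25 ≡ 37; y = λ·(11 - 37) - 27 ≡ 30. → (37, 30)
4Q: (37, 30) + (14, 22). λ = (22 - 30)/(14 - 37) ≡ 33/18 mod 41. 18⁻¹ ≡ 16 (mod 41), so λ ≡ 36.
  x = λ² - 37 - 14 = 1296 - 51 ≡ 15; y = λ·(37 - 15) - 30 ≡ 24. → (15, 24)
5Q: (15, 24) + (14, 22). λ = (22 - 24)/(14 - 15) ≡ 39/40 mod 41. 40⁻¹ ≡ 40 (mod 41), so λ ≡ 2.
  x = λ² - 15 - 14 = 4 - 29 ≡ 16; y = λ·(15 - 16) - 24 ≡ 15. → (16, 15)
6Q: (16, 15) + (14, 22). λ = (22 - 15)/(14 - 16) ≡ 7/39 mod 41. 39⁻¹ ≡ 20 (mod 41), so λ ≡ 17.
  x = λ² - 16 - 14 = 289 - 30 ≡ 13; y = λ·(16 - 13) - 15 ≡ 36. → (13, 36)
7Q: (13, 36) + (14, 22). λ = (22 - 36)/(14 - 13) ≡ 27/1 mod 41. 1⁻¹ ≡ 1 (mod 41) since 1·1 = 1 ≡ 1, so λ ≡ 27.
  x = λ² - 13 - 14 = 729 - 27 ≡ 5; y = λ·(13 - 5) - 36 ≡ 16. → (5, 16)
8Q: (5, 16) + (14, 22). λ = (22 - 16)/(14 - 5) ≡ 6/9 mod 41. 9⁻¹ ≡ 32 (mod 41) since 9·32 = 288 ≡ 1, so λ ≡ 28.
  x = λ² - 5 - 14 = 784 - 19 ≡ 27; y = λ·(5 - 27) - 16 ≡ 24. → (27, 24)
9Q: (27, 24) + (14, 22). λ = (22 - 24)/(14 - 27) ≡ 39/28 mod 41. 28⁻¹ ≡ 22 (mod 41), so λ ≡ 38.
  x = λ² - 27 - 14 = 1444 - 41 ≡ 9; y = λ·(27 - 9) - 24 ≡ 4. → (9, 4)
10Q: (9, 4) + (14, 22). λ = (22 - 4)/(14 - 9) ≡ 18/5 mod 41. 5⁻¹ ≡ 33 (mod 41), so λ ≡ 20.
  x = λ² - 9 - 14 = 400 - 23 ≡ 8; y = λ·(9 - 8) - 4 ≡ 16. → (8, 16)
11Q: (8, 16) + (14, 22). λ = (22 - 16)/(14 - 8) ≡ 6/6 mod 41. 6⁻¹ ≡ 7 (mod 41) since 6·7 = 42 ≡ 1, so λ ≡ 1.
  x = λ² - 8 - 14 = 1 - 22 ≡ 20; y = λ·(8 - 20) - 16 ≡ 13. → (20, 13)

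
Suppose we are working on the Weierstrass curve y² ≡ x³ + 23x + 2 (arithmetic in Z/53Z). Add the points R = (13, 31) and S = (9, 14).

(6, 12)

(13, 31) + (9, 14). λ = (14 - 31)/(9 - 13) ≡ 36/49 mod 53. 49⁻¹ ≡ 13 (mod 53), so λ ≡ 44.
  x = λ² - 13 - 9 = 1936 - 22 ≡ 6; y = λ·(13 - 6) - 31 ≡ 12. → (6, 12)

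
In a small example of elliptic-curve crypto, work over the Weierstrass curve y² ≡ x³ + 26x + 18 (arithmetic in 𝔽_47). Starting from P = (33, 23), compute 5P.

Repeated addition: build up to 5P.
2P: tangent at (33, 23): λ = (3·33² + 26)/(2·23) ≡ 3/46. 46⁻¹ ≡ 46 (mod 47), so λ ≡ 3·46 ≡ 44.
  x = λ² - 33 - 33 = 1936 - 66 ≡ 37; y = λ·(33 - 37) - 23 ≡ 36. → (37, 36)
3P: (37, 36) + (33, 23). λ = (23 - 36)/(33 - 37) ≡ 34/43 mod 47. 43⁻¹ ≡ 35 (mod 47) since 43·35 = 1505 ≡ 1, so λ ≡ 15.
  x = λ² - 37 - 33 = 225 - 70 ≡ 14; y = λ·(37 - 14) - 36 ≡ 27. → (14, 27)
4P: (14, 27) + (33, 23). λ = (23 - 27)/(33 - 14) ≡ 43/19 mod 47. 19⁻¹ ≡ 5 (mod 47) since 19·5 = 95 ≡ 1, so λ ≡ 27.
  x = λ² - 14 - 33 = 729 - 47 ≡ 24; y = λ·(14 - 24) - 27 ≡ 32. → (24, 32)
5P: (24, 32) + (33, 23). λ = (23 - 32)/(33 - 24) ≡ 38/9 mod 47. 9⁻¹ ≡ 21 (mod 47), so λ ≡ 46.
  x = λ² - 24 - 33 = 2116 - 57 ≡ 38; y = λ·(24 - 38) - 32 ≡ 29. → (38, 29)

(38, 29)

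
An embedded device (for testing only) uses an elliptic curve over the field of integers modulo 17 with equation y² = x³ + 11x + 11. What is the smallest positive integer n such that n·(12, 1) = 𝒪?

2P: tangent at (12, 1): λ = (3·12² + 11)/(2·1) ≡ 1/2. 2⁻¹ ≡ 9 (mod 17) since 2·9 = 18 ≡ 1, so λ ≡ 1·9 ≡ 9.
  x = λ² - 12 - 12 = 81 - 24 ≡ 6; y = λ·(12 - 6) - 1 ≡ 2. → (6, 2)
3P: (6, 2) + (12, 1). λ = (1 - 2)/(12 - 6) ≡ 16/6 mod 17. 6⁻¹ ≡ 3 (mod 17), so λ ≡ 14.
  x = λ² - 6 - 12 = 196 - 18 ≡ 8; y = λ·(6 - 8) - 2 ≡ 4. → (8, 4)
4P: (8, 4) + (12, 1). λ = (1 - 4)/(12 - 8) ≡ 14/4 mod 17. 4⁻¹ ≡ 13 (mod 17), so λ ≡ 12.
  x = λ² - 8 - 12 = 144 - 20 ≡ 5; y = λ·(8 - 5) - 4 ≡ 15. → (5, 15)
5P: (5, 15) + (12, 1). λ = (1 - 15)/(12 - 5) ≡ 3/7 mod 17. 7⁻¹ ≡ 5 (mod 17), so λ ≡ 15.
  x = λ² - 5 - 12 = 225 - 17 ≡ 4; y = λ·(5 - 4) - 15 ≡ 0. → (4, 0)
6P: (4, 0) + (12, 1). λ = (1 - 0)/(12 - 4) ≡ 1/8 mod 17. 8⁻¹ ≡ 15 (mod 17), so λ ≡ 15.
  x = λ² - 4 - 12 = 225 - 16 ≡ 5; y = λ·(4 - 5) - 0 ≡ 2. → (5, 2)
7P: (5, 2) + (12, 1). λ = (1 - 2)/(12 - 5) ≡ 16/7 mod 17. 7⁻¹ ≡ 5 (mod 17), so λ ≡ 12.
  x = λ² - 5 - 12 = 144 - 17 ≡ 8; y = λ·(5 - 8) - 2 ≡ 13. → (8, 13)
8P: (8, 13) + (12, 1). λ = (1 - 13)/(12 - 8) ≡ 5/4 mod 17. 4⁻¹ ≡ 13 (mod 17), so λ ≡ 14.
  x = λ² - 8 - 12 = 196 - 20 ≡ 6; y = λ·(8 - 6) - 13 ≡ 15. → (6, 15)
9P: (6, 15) + (12, 1). λ = (1 - 15)/(12 - 6) ≡ 3/6 mod 17. 6⁻¹ ≡ 3 (mod 17), so λ ≡ 9.
  x = λ² - 6 - 12 = 81 - 18 ≡ 12; y = λ·(6 - 12) - 15 ≡ 16. → (12, 16)
10P: (12, 16) + (12, 1): same x and y₁ ≡ -y₂, so the sum is 𝒪.
10P = 𝒪, so the order is 10.

10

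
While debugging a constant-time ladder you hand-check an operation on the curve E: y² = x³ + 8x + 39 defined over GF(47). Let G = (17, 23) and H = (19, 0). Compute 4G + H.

First 4G:
Double-and-add on 4 = (100)₂. Start with G = (17, 23) for the leading 1-bit.
double: tangent at (17, 23): λ = (3·17² + 8)/(2·23) ≡ 29/46. 46⁻¹ ≡ 46 (mod 47) since 46·46 = 2116 ≡ 1, so λ ≡ 29·46 ≡ 18.
  x = λ² - 17 - 17 = 324 - 34 ≡ 8; y = λ·(17 - 8) - 23 ≡ 45. → (8, 45)
double: tangent at (8, 45): λ = (3·8² + 8)/(2·45) ≡ 12/43. 43⁻¹ ≡ 35 (mod 47), so λ ≡ 12·35 ≡ 44.
  x = λ² - 8 - 8 = 1936 - 16 ≡ 40; y = λ·(8 - 40) - 45 ≡ 4. → (40, 4)
4G = (40, 4).
Finally 4G + H:
(40, 4) + (19, 0). λ = (0 - 4)/(19 - 40) ≡ 43/26 mod 47. 26⁻¹ ≡ 38 (mod 47), so λ ≡ 36.
  x = λ² - 40 - 19 = 1296 - 59 ≡ 15; y = λ·(40 - 15) - 4 ≡ 3. → (15, 3)

(15, 3)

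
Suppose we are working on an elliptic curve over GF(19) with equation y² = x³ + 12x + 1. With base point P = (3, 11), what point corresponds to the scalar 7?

(6, 17)

Double-and-add on 7 = (111)₂. Start with P = (3, 11) for the leading 1-bit.
double: tangent at (3, 11): λ = (3·3² + 12)/(2·11) ≡ 1/3. 3⁻¹ ≡ 13 (mod 19) since 3·13 = 39 ≡ 1, so λ ≡ 1·13 ≡ 13.
  x = λ² - 3 - 3 = 169 - 6 ≡ 11; y = λ·(3 - 11) - 11 ≡ 18. → (11, 18)
add P: (11, 18) + (3, 11). λ = (11 - 18)/(3 - 11) ≡ 12/11 mod 19. 11⁻¹ ≡ 7 (mod 19), so λ ≡ 8.
  x = λ² - 11 - 3 = 64 - 14 ≡ 12; y = λ·(11 - 12) - 18 ≡ 12. → (12, 12)
double: tangent at (12, 12): λ = (3·12² + 12)/(2·12) ≡ 7/5. 5⁻¹ ≡ 4 (mod 19), so λ ≡ 7·4 ≡ 9.
  x = λ² - 12 - 12 = 81 - 24 ≡ 0; y = λ·(12 - 0) - 12 ≡ 1. → (0, 1)
add P: (0, 1) + (3, 11). λ = (11 - 1)/(3 - 0) ≡ 10/3 mod 19. 3⁻¹ ≡ 13 (mod 19) since 3·13 = 39 ≡ 1, so λ ≡ 16.
  x = λ² - 0 - 3 = 256 - 3 ≡ 6; y = λ·(0 - 6) - 1 ≡ 17. → (6, 17)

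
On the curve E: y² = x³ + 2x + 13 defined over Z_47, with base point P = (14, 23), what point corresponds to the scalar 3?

(8, 27)

Repeated addition: build up to 3P.
2P: tangent at (14, 23): λ = (3·14² + 2)/(2·23) ≡ 26/46. 46⁻¹ ≡ 46 (mod 47) since 46·46 = 2116 ≡ 1, so λ ≡ 26·46 ≡ 21.
  x = λ² - 14 - 14 = 441 - 28 ≡ 37; y = λ·(14 - 37) - 23 ≡ 11. → (37, 11)
3P: (37, 11) + (14, 23). λ = (23 - 11)/(14 - 37) ≡ 12/24 mod 47. 24⁻¹ ≡ 2 (mod 47), so λ ≡ 24.
  x = λ² - 37 - 14 = 576 - 51 ≡ 8; y = λ·(37 - 8) - 11 ≡ 27. → (8, 27)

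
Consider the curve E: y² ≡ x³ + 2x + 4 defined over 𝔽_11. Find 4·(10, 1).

(3, 2)

Write G = (10, 1).
Double-and-add on 4 = (100)₂. Start with G = (10, 1) for the leading 1-bit.
double: tangent at (10, 1): λ = (3·10² + 2)/(2·1) ≡ 5/2. 2⁻¹ ≡ 6 (mod 11), so λ ≡ 5·6 ≡ 8.
  x = λ² - 10 - 10 = 64 - 20 ≡ 0; y = λ·(10 - 0) - 1 ≡ 2. → (0, 2)
double: tangent at (0, 2): λ = (3·0² + 2)/(2·2) ≡ 2/4. 4⁻¹ ≡ 3 (mod 11), so λ ≡ 2·3 ≡ 6.
  x = λ² - 0 - 0 = 36 - 0 ≡ 3; y = λ·(0 - 3) - 2 ≡ 2. → (3, 2)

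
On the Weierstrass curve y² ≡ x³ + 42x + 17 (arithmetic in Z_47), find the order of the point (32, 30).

2P: tangent at (32, 30): λ = (3·32² + 42)/(2·30) ≡ 12/13. 13⁻¹ ≡ 29 (mod 47), so λ ≡ 12·29 ≡ 19.
  x = λ² - 32 - 32 = 361 - 64 ≡ 15; y = λ·(32 - 15) - 30 ≡ 11. → (15, 11)
3P: (15, 11) + (32, 30). λ = (30 - 11)/(32 - 15) ≡ 19/17 mod 47. 17⁻¹ ≡ 36 (mod 47), so λ ≡ 26.
  x = λ² - 15 - 32 = 676 - 47 ≡ 18; y = λ·(15 - 18) - 11 ≡ 5. → (18, 5)
4P: (18, 5) + (32, 30). λ = (30 - 5)/(32 - 18) ≡ 25/14 mod 47. 14⁻¹ ≡ 37 (mod 47) since 14·37 = 518 ≡ 1, so λ ≡ 32.
  x = λ² - 18 - 32 = 1024 - 50 ≡ 34; y = λ·(18 - 34) - 5 ≡ 0. → (34, 0)
5P: (34, 0) + (32, 30). λ = (30 - 0)/(32 - 34) ≡ 30/45 mod 47. 45⁻¹ ≡ 23 (mod 47) since 45·23 = 1035 ≡ 1, so λ ≡ 32.
  x = λ² - 34 - 32 = 1024 - 66 ≡ 18; y = λ·(34 - 18) - 0 ≡ 42. → (18, 42)
6P: (18, 42) + (32, 30). λ = (30 - 42)/(32 - 18) ≡ 35/14 mod 47. 14⁻¹ ≡ 37 (mod 47), so λ ≡ 26.
  x = λ² - 18 - 32 = 676 - 50 ≡ 15; y = λ·(18 - 15) - 42 ≡ 36. → (15, 36)
7P: (15, 36) + (32, 30). λ = (30 - 36)/(32 - 15) ≡ 41/17 mod 47. 17⁻¹ ≡ 36 (mod 47), so λ ≡ 19.
  x = λ² - 15 - 32 = 361 - 47 ≡ 32; y = λ·(15 - 32) - 36 ≡ 17. → (32, 17)
8P: (32, 17) + (32, 30): same x and y₁ ≡ -y₂, so the sum is O.
8P = O, so the order is 8.

8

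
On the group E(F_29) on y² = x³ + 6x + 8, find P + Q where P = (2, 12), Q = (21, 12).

(6, 17)

(2, 12) + (21, 12). λ = (12 - 12)/(21 - 2) ≡ 0/19 mod 29. 19⁻¹ ≡ 26 (mod 29) since 19·26 = 494 ≡ 1, so λ ≡ 0.
  x = λ² - 2 - 21 = 0 - 23 ≡ 6; y = λ·(2 - 6) - 12 ≡ 17. → (6, 17)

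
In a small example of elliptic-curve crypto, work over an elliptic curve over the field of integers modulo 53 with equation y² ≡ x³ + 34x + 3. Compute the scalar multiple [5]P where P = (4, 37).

Double-and-add on 5 = (101)₂. Start with P = (4, 37) for the leading 1-bit.
double: tangent at (4, 37): λ = (3·4² + 34)/(2·37) ≡ 29/21. 21⁻¹ ≡ 48 (mod 53) since 21·48 = 1008 ≡ 1, so λ ≡ 29·48 ≡ 14.
  x = λ² - 4 - 4 = 196 - 8 ≡ 29; y = λ·(4 - 29) - 37 ≡ 37. → (29, 37)
double: tangent at (29, 37): λ = (3·29² + 34)/(2·37) ≡ 13/21. 21⁻¹ ≡ 48 (mod 53) since 21·48 = 1008 ≡ 1, so λ ≡ 13·48 ≡ 41.
  x = λ² - 29 - 29 = 1681 - 58 ≡ 33; y = λ·(29 - 33) - 37 ≡ 11. → (33, 11)
add P: (33, 11) + (4, 37). λ = (37 - 11)/(4 - 33) ≡ 26/24 mod 53. 24⁻¹ ≡ 42 (mod 53) since 24·42 = 1008 ≡ 1, so λ ≡ 32.
  x = λ² - 33 - 4 = 1024 - 37 ≡ 33; y = λ·(33 - 33) - 11 ≡ 42. → (33, 42)

(33, 42)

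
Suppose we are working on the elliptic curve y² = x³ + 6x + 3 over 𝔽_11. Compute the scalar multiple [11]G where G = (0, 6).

(5, 9)

Repeated addition: build up to 11G.
2G: tangent at (0, 6): λ = (3·0² + 6)/(2·6) ≡ 6/1. 1⁻¹ ≡ 1 (mod 11) since 1·1 = 1 ≡ 1, so λ ≡ 6·1 ≡ 6.
  x = λ² - 0 - 0 = 36 - 0 ≡ 3; y = λ·(0 - 3) - 6 ≡ 9. → (3, 9)
3G: (3, 9) + (0, 6). λ = (6 - 9)/(0 - 3) ≡ 8/8 mod 11. 8⁻¹ ≡ 7 (mod 11) since 8·7 = 56 ≡ 1, so λ ≡ 1.
  x = λ² - 3 - 0 = 1 - 3 ≡ 9; y = λ·(3 - 9) - 9 ≡ 7. → (9, 7)
4G: (9, 7) + (0, 6). λ = (6 - 7)/(0 - 9) ≡ 10/2 mod 11. 2⁻¹ ≡ 6 (mod 11), so λ ≡ 5.
  x = λ² - 9 - 0 = 25 - 9 ≡ 5; y = λ·(9 - 5) - 7 ≡ 2. → (5, 2)
5G: (5, 2) + (0, 6). λ = (6 - 2)/(0 - 5) ≡ 4/6 mod 11. 6⁻¹ ≡ 2 (mod 11), so λ ≡ 8.
  x = λ² - 5 - 0 = 64 - 5 ≡ 4; y = λ·(5 - 4) - 2 ≡ 6. → (4, 6)
6G: (4, 6) + (0, 6). λ = (6 - 6)/(0 - 4) ≡ 0/7 mod 11. 7⁻¹ ≡ 8 (mod 11) since 7·8 = 56 ≡ 1, so λ ≡ 0.
  x = λ² - 4 - 0 = 0 - 4 ≡ 7; y = λ·(4 - 7) - 6 ≡ 5. → (7, 5)
7G: (7, 5) + (0, 6). λ = (6 - 5)/(0 - 7) ≡ 1/4 mod 11. 4⁻¹ ≡ 3 (mod 11), so λ ≡ 3.
  x = λ² - 7 - 0 = 9 - 7 ≡ 2; y = λ·(7 - 2) - 5 ≡ 10. → (2, 10)
8G: (2, 10) + (0, 6). λ = (6 - 10)/(0 - 2) ≡ 7/9 mod 11. 9⁻¹ ≡ 5 (mod 11), so λ ≡ 2.
  x = λ² - 2 - 0 = 4 - 2 ≡ 2; y = λ·(2 - 2) - 10 ≡ 1. → (2, 1)
9G: (2, 1) + (0, 6). λ = (6 - 1)/(0 - 2) ≡ 5/9 mod 11. 9⁻¹ ≡ 5 (mod 11), so λ ≡ 3.
  x = λ² - 2 - 0 = 9 - 2 ≡ 7; y = λ·(2 - 7) - 1 ≡ 6. → (7, 6)
10G: (7, 6) + (0, 6). λ = (6 - 6)/(0 - 7) ≡ 0/4 mod 11. 4⁻¹ ≡ 3 (mod 11) since 4·3 = 12 ≡ 1, so λ ≡ 0.
  x = λ² - 7 - 0 = 0 - 7 ≡ 4; y = λ·(7 - 4) - 6 ≡ 5. → (4, 5)
11G: (4, 5) + (0, 6). λ = (6 - 5)/(0 - 4) ≡ 1/7 mod 11. 7⁻¹ ≡ 8 (mod 11) since 7·8 = 56 ≡ 1, so λ ≡ 8.
  x = λ² - 4 - 0 = 64 - 4 ≡ 5; y = λ·(4 - 5) - 5 ≡ 9. → (5, 9)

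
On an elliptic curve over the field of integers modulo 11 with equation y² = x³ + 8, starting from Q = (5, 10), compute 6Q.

(9, 0)

Double-and-add on 6 = (110)₂. Start with Q = (5, 10) for the leading 1-bit.
double: tangent at (5, 10): λ = (3·5² + 0)/(2·10) ≡ 9/9. 9⁻¹ ≡ 5 (mod 11) since 9·5 = 45 ≡ 1, so λ ≡ 9·5 ≡ 1.
  x = λ² - 5 - 5 = 1 - 10 ≡ 2; y = λ·(5 - 2) - 10 ≡ 4. → (2, 4)
add Q: (2, 4) + (5, 10). λ = (10 - 4)/(5 - 2) ≡ 6/3 mod 11. 3⁻¹ ≡ 4 (mod 11), so λ ≡ 2.
  x = λ² - 2 - 5 = 4 - 7 ≡ 8; y = λ·(2 - 8) - 4 ≡ 6. → (8, 6)
double: tangent at (8, 6): λ = (3·8² + 0)/(2·6) ≡ 5/1. 1⁻¹ ≡ 1 (mod 11), so λ ≡ 5·1 ≡ 5.
  x = λ² - 8 - 8 = 25 - 16 ≡ 9; y = λ·(8 - 9) - 6 ≡ 0. → (9, 0)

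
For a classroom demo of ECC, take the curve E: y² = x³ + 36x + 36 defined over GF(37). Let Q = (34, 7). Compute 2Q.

tangent at (34, 7): λ = (3·34² + 36)/(2·7) ≡ 26/14. 14⁻¹ ≡ 8 (mod 37), so λ ≡ 26·8 ≡ 23.
  x = λ² - 34 - 34 = 529 - 68 ≡ 17; y = λ·(34 - 17) - 7 ≡ 14. → (17, 14)

(17, 14)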